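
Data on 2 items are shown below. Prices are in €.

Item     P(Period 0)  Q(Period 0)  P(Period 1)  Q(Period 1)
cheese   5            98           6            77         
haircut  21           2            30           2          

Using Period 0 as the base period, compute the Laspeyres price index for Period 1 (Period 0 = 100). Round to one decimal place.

121.8

Laspeyres price index uses base-period quantities as weights.
ΣP(Period 1)·Q(Period 0) = 6×98 + 30×2 = 588 + 60 = 648
ΣP(Period 0)·Q(Period 0) = 5×98 + 21×2 = 490 + 42 = 532
Index = 648 / 532 × 100 = 121.8045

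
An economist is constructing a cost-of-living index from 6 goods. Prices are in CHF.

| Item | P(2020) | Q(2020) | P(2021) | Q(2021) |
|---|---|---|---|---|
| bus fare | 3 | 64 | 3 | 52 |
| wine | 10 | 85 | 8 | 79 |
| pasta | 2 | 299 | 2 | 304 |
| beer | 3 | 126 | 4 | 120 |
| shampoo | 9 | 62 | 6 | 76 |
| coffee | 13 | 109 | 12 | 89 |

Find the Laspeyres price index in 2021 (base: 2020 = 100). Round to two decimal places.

91.51

Laspeyres price index uses base-period quantities as weights.
ΣP(2021)·Q(2020) = 3×64 + 8×85 + 2×299 + 4×126 + 6×62 + 12×109 = 192 + 680 + 598 + 504 + 372 + 1308 = 3654
ΣP(2020)·Q(2020) = 3×64 + 10×85 + 2×299 + 3×126 + 9×62 + 13×109 = 192 + 850 + 598 + 378 + 558 + 1417 = 3993
Index = 3654 / 3993 × 100 = 91.5101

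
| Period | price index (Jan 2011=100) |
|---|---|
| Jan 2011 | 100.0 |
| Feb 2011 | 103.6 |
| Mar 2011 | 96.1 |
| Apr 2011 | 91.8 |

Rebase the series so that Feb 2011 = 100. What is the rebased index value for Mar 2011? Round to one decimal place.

92.8

Rebased(Mar 2011) = 96.1 / 103.6 × 100 = 92.7606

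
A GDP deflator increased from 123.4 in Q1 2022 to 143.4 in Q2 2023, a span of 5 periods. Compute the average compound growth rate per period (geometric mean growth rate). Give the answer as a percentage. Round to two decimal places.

Growth factor = (143.4/123.4)^(1/5) = (1.162075)^(1/5) = 1.030497
Growth rate = 1.030497 − 1 = 0.030497 = 3.0497%

3.05%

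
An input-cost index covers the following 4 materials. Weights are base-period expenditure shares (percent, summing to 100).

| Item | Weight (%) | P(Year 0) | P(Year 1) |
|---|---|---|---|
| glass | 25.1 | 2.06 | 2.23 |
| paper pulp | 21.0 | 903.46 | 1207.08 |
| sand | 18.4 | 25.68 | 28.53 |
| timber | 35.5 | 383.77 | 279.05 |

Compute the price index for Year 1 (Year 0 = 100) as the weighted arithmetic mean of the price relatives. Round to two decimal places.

101.48

glass: 25.1 × (2.23/2.06) = 25.1 × 1.082524 = 27.1714
paper pulp: 21.0 × (1207.08/903.46) = 21.0 × 1.336064 = 28.0573
sand: 18.4 × (28.53/25.68) = 18.4 × 1.110981 = 20.4421
timber: 35.5 × (279.05/383.77) = 35.5 × 0.727128 = 25.8131
Index = Σ wᵢ·(p₁ᵢ/p₀ᵢ) = 27.1714 + 28.0573 + 20.4421 + 25.8131 = 101.4838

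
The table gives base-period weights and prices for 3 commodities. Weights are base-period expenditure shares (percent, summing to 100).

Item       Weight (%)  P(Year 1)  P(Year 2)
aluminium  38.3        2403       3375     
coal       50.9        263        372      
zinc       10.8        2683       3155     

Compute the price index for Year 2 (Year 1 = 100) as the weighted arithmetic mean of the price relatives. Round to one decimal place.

138.5

aluminium: 38.3 × (3375/2403) = 38.3 × 1.404494 = 53.7921
coal: 50.9 × (372/263) = 50.9 × 1.414449 = 71.9954
zinc: 10.8 × (3155/2683) = 10.8 × 1.175922 = 12.7000
Index = Σ wᵢ·(p₁ᵢ/p₀ᵢ) = 53.7921 + 71.9954 + 12.7000 = 138.4875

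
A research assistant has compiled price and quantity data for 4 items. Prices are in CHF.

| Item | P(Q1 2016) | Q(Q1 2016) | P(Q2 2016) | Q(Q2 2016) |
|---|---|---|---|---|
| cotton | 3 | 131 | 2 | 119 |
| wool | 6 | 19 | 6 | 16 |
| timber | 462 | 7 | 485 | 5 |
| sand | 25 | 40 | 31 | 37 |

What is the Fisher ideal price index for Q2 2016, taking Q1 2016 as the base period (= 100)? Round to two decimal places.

Laspeyres component (base-period weights):
ΣP(Q2 2016)Q(Q1 2016) = 2×131 + 6×19 + 485×7 + 31×40 = 262 + 114 + 3395 + 1240 = 5011
ΣP(Q1 2016)Q(Q1 2016) = 3×131 + 6×19 + 462×7 + 25×40 = 393 + 114 + 3234 + 1000 = 4741
L = 5011 / 4741 × 100 = 105.6950
Paasche component (current-period weights):
ΣP(Q2 2016)Q(Q2 2016) = 2×119 + 6×16 + 485×5 + 31×37 = 238 + 96 + 2425 + 1147 = 3906
ΣP(Q1 2016)Q(Q2 2016) = 3×119 + 6×16 + 462×5 + 25×37 = 357 + 96 + 2310 + 925 = 3688
P = 3906 / 3688 × 100 = 105.9111
Fisher = √(L × P) = √(105.6950 × 105.9111) = 105.8030

105.80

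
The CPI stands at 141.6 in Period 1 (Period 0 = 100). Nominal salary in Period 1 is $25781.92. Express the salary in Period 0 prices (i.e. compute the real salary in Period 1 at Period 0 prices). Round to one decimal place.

Real = Nominal ÷ (Index/100) = 25781.92 ÷ (141.6/100)
     = 25781.92 ÷ 1.416 = 18207.5706

18207.6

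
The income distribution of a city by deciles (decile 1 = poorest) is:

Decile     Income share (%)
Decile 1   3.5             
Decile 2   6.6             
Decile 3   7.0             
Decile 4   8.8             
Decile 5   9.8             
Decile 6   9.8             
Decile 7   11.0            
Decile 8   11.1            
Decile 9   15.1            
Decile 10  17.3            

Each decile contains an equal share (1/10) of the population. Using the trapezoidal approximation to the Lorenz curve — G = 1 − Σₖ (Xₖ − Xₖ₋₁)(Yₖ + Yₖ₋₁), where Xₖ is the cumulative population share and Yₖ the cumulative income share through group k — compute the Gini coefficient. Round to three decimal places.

0.211

Cumulative income shares Yₖ: 0.0350, 0.1010, 0.1710, 0.2590, 0.3570, 0.4550, 0.5650, 0.6760, 0.8270, 1.0000
Σ (Xₖ−Xₖ₋₁)(Yₖ+Yₖ₋₁) = (1/10)(0.0350+0.0000) + (1/10)(0.1010+0.0350) + (1/10)(0.1710+0.1010) + (1/10)(0.2590+0.1710) + (1/10)(0.3570+0.2590) + (1/10)(0.4550+0.3570) + (1/10)(0.5650+0.4550) + (1/10)(0.6760+0.5650) + (1/10)(0.8270+0.6760) + (1/10)(1.0000+0.8270)
  = 0.0035 + 0.0136 + 0.0272 + 0.0430 + 0.0616 + 0.0812 + 0.1020 + 0.1241 + 0.1503 + 0.1827 = 0.7892
G = 1 − 0.7892 = 0.2108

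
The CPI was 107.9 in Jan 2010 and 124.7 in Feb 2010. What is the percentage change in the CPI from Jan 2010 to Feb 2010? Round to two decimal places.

Change = (124.7 − 107.9) / 107.9 × 100
       = 16.8 / 107.9 × 100 = 15.5700%

15.57%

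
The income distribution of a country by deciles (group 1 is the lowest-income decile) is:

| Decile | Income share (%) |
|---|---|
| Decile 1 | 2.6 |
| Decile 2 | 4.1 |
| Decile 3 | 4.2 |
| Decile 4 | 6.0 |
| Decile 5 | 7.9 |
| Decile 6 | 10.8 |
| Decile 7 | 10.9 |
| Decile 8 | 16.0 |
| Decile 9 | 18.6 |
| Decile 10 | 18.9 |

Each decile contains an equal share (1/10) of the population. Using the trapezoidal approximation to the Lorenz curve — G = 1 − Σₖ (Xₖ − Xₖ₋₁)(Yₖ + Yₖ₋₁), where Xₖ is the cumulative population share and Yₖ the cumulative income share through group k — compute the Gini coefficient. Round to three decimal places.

Cumulative income shares Yₖ: 0.0260, 0.0670, 0.1090, 0.1690, 0.2480, 0.3560, 0.4650, 0.6250, 0.8110, 1.0000
Σ (Xₖ−Xₖ₋₁)(Yₖ+Yₖ₋₁) = (1/10)(0.0260+0.0000) + (1/10)(0.0670+0.0260) + (1/10)(0.1090+0.0670) + (1/10)(0.1690+0.1090) + (1/10)(0.2480+0.1690) + (1/10)(0.3560+0.2480) + (1/10)(0.4650+0.3560) + (1/10)(0.6250+0.4650) + (1/10)(0.8110+0.6250) + (1/10)(1.0000+0.8110)
  = 0.0026 + 0.0093 + 0.0176 + 0.0278 + 0.0417 + 0.0604 + 0.0821 + 0.1090 + 0.1436 + 0.1811 = 0.6752
G = 1 − 0.6752 = 0.3248

0.325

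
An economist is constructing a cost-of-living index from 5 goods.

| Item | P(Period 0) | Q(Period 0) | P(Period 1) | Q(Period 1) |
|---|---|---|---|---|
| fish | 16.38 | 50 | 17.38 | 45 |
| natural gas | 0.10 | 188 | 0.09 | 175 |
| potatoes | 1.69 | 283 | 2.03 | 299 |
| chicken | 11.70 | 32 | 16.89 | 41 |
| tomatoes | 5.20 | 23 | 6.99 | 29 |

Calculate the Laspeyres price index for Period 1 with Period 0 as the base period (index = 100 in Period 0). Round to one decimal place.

Laspeyres price index uses base-period quantities as weights.
ΣP(Period 1)·Q(Period 0) = 17.38×50 + 0.09×188 + 2.03×283 + 16.89×32 + 6.99×23 = 869 + 16.92 + 574.49 + 540.48 + 160.77 = 2161.66
ΣP(Period 0)·Q(Period 0) = 16.38×50 + 0.10×188 + 1.69×283 + 11.70×32 + 5.20×23 = 819 + 18.8 + 478.27 + 374.4 + 119.6 = 1810.07
Index = 2161.66 / 1810.07 × 100 = 119.4241

119.4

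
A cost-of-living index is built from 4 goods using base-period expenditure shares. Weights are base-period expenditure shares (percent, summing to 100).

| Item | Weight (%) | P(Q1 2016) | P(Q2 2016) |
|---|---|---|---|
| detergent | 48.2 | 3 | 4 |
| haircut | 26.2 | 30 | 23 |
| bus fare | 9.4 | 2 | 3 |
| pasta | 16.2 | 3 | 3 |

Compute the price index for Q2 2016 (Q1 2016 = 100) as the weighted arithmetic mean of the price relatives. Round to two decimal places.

114.65

detergent: 48.2 × (4/3) = 48.2 × 1.333333 = 64.2667
haircut: 26.2 × (23/30) = 26.2 × 0.766667 = 20.0867
bus fare: 9.4 × (3/2) = 9.4 × 1.500000 = 14.1000
pasta: 16.2 × (3/3) = 16.2 × 1.000000 = 16.2000
Index = Σ wᵢ·(p₁ᵢ/p₀ᵢ) = 64.2667 + 20.0867 + 14.1000 + 16.2000 = 114.6533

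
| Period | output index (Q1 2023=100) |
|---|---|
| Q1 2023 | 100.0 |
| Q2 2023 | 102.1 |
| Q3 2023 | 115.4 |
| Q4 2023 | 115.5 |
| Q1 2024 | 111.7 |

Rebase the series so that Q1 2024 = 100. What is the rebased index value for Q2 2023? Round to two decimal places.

Rebased(Q2 2023) = 102.1 / 111.7 × 100 = 91.4056

91.41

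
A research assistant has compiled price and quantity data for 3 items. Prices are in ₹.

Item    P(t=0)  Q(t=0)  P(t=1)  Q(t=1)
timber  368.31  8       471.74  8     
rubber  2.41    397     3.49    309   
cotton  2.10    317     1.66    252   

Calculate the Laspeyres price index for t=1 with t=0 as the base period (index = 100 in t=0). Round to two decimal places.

Laspeyres price index uses base-period quantities as weights.
ΣP(t=1)·Q(t=0) = 471.74×8 + 3.49×397 + 1.66×317 = 3773.92 + 1385.53 + 526.22 = 5685.67
ΣP(t=0)·Q(t=0) = 368.31×8 + 2.41×397 + 2.10×317 = 2946.48 + 956.77 + 665.7 = 4568.95
Index = 5685.67 / 4568.95 × 100 = 124.4415

124.44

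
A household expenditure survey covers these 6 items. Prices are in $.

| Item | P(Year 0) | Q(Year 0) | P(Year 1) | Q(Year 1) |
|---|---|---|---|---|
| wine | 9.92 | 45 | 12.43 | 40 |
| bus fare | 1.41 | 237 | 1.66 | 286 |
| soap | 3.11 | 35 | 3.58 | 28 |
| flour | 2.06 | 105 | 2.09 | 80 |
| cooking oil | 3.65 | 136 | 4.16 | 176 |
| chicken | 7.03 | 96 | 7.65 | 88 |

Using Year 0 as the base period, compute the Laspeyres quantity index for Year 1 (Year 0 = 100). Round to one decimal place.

Laspeyres quantity index uses base-period prices as weights.
ΣP(Year 0)·Q(Year 1) = 9.92×40 + 1.41×286 + 3.11×28 + 2.06×80 + 3.65×176 + 7.03×88 = 396.8 + 403.26 + 87.08 + 164.8 + 642.4 + 618.64 = 2312.98
ΣP(Year 0)·Q(Year 0) = 9.92×45 + 1.41×237 + 3.11×35 + 2.06×105 + 3.65×136 + 7.03×96 = 446.4 + 334.17 + 108.85 + 216.3 + 496.4 + 674.88 = 2277
Index = 2312.98 / 2277 × 100 = 101.5801

101.6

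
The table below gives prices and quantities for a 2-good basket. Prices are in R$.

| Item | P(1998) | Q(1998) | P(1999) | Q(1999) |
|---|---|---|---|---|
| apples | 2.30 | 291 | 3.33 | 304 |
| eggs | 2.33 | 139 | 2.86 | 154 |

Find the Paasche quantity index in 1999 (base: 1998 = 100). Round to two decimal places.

106.31

Paasche quantity index uses current-period prices as weights.
ΣP(1999)·Q(1999) = 3.33×304 + 2.86×154 = 1012.32 + 440.44 = 1452.76
ΣP(1999)·Q(1998) = 3.33×291 + 2.86×139 = 969.03 + 397.54 = 1366.57
Index = 1452.76 / 1366.57 × 100 = 106.3070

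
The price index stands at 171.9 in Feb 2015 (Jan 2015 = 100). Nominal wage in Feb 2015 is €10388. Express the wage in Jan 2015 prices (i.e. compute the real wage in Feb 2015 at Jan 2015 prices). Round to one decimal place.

6043.0

Real = Nominal ÷ (Index/100) = 10388 ÷ (171.9/100)
     = 10388 ÷ 1.719 = 6043.0483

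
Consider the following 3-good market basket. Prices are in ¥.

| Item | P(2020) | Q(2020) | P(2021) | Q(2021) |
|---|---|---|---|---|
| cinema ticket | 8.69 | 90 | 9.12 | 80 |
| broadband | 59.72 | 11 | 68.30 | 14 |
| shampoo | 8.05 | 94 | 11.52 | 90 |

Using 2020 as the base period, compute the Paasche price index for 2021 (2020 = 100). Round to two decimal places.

Paasche price index uses current-period quantities as weights.
ΣP(2021)·Q(2021) = 9.12×80 + 68.30×14 + 11.52×90 = 729.6 + 956.2 + 1036.8 = 2722.6
ΣP(2020)·Q(2021) = 8.69×80 + 59.72×14 + 8.05×90 = 695.2 + 836.08 + 724.5 = 2255.78
Index = 2722.6 / 2255.78 × 100 = 120.6944

120.69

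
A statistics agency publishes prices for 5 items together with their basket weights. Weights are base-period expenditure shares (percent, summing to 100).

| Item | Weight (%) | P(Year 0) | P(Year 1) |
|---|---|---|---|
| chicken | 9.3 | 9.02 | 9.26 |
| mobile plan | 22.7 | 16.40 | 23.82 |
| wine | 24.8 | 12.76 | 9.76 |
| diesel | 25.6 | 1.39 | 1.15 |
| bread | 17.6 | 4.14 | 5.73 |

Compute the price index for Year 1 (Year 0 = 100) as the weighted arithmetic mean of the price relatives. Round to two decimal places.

107.03

chicken: 9.3 × (9.26/9.02) = 9.3 × 1.026608 = 9.5475
mobile plan: 22.7 × (23.82/16.40) = 22.7 × 1.452439 = 32.9704
wine: 24.8 × (9.76/12.76) = 24.8 × 0.764890 = 18.9693
diesel: 25.6 × (1.15/1.39) = 25.6 × 0.827338 = 21.1799
bread: 17.6 × (5.73/4.14) = 17.6 × 1.384058 = 24.3594
Index = Σ wᵢ·(p₁ᵢ/p₀ᵢ) = 9.5475 + 32.9704 + 18.9693 + 21.1799 + 24.3594 = 107.0264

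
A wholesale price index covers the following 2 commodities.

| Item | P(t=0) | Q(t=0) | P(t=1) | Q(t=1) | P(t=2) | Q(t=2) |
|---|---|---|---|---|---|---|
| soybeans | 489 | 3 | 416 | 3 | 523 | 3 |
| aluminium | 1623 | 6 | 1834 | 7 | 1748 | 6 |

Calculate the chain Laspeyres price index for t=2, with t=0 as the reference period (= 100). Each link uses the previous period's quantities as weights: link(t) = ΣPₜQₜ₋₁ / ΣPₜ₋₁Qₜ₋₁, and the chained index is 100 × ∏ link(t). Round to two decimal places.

Link t=0→t=1:
ΣP(t=1)Q(t=0) = 416×3 + 1834×6 = 1248 + 11004 = 12252
ΣP(t=0)Q(t=0) = 489×3 + 1623×6 = 1467 + 9738 = 11205
link = 12252/11205 = 1.093440
Link t=1→t=2:
ΣP(t=2)Q(t=1) = 523×3 + 1748×7 = 1569 + 12236 = 13805
ΣP(t=1)Q(t=1) = 416×3 + 1834×7 = 1248 + 12838 = 14086
link = 13805/14086 = 0.980051
Chained index = 100 × 1.093440 × 0.980051 = 107.1628

107.16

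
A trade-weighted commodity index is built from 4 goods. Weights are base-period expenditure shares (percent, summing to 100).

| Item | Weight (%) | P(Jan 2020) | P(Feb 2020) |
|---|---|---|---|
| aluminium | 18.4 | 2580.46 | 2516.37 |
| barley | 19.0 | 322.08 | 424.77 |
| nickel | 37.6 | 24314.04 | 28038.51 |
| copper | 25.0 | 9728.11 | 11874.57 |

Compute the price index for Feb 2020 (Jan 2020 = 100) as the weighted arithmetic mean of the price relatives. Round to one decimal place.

116.9

aluminium: 18.4 × (2516.37/2580.46) = 18.4 × 0.975163 = 17.9430
barley: 19.0 × (424.77/322.08) = 19.0 × 1.318834 = 25.0578
nickel: 37.6 × (28038.51/24314.04) = 37.6 × 1.153182 = 43.3596
copper: 25.0 × (11874.57/9728.11) = 25.0 × 1.220645 = 30.5161
Index = Σ wᵢ·(p₁ᵢ/p₀ᵢ) = 17.9430 + 25.0578 + 43.3596 + 30.5161 = 116.8766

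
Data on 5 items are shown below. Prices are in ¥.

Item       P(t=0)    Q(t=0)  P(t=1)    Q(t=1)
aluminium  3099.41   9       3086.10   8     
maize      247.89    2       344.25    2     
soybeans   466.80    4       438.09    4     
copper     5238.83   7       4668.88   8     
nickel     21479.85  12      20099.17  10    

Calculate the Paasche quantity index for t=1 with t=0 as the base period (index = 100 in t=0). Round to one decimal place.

87.3

Paasche quantity index uses current-period prices as weights.
ΣP(t=1)·Q(t=1) = 3086.10×8 + 344.25×2 + 438.09×4 + 4668.88×8 + 20099.17×10 = 24688.8 + 688.5 + 1752.36 + 37351.04 + 200991.7 = 265472.4
ΣP(t=1)·Q(t=0) = 3086.10×9 + 344.25×2 + 438.09×4 + 4668.88×7 + 20099.17×12 = 27774.9 + 688.5 + 1752.36 + 32682.16 + 241190.04 = 304087.96
Index = 265472.4 / 304087.96 × 100 = 87.3012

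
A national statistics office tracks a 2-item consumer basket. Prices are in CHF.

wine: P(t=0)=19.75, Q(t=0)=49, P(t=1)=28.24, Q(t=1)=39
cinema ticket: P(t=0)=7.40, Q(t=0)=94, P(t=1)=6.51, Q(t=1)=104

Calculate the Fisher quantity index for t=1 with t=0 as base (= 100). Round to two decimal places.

90.83

Laspeyres component (base-period weights):
ΣP(t=0)Q(t=1) = 19.75×39 + 7.40×104 = 770.25 + 769.6 = 1539.85
ΣP(t=0)Q(t=0) = 19.75×49 + 7.40×94 = 967.75 + 695.6 = 1663.35
L = 1539.85 / 1663.35 × 100 = 92.5752
Paasche component (current-period weights):
ΣP(t=1)Q(t=1) = 28.24×39 + 6.51×104 = 1101.36 + 677.04 = 1778.4
ΣP(t=1)Q(t=0) = 28.24×49 + 6.51×94 = 1383.76 + 611.94 = 1995.7
P = 1778.4 / 1995.7 × 100 = 89.1116
Fisher = √(L × P) = √(92.5752 × 89.1116) = 90.8269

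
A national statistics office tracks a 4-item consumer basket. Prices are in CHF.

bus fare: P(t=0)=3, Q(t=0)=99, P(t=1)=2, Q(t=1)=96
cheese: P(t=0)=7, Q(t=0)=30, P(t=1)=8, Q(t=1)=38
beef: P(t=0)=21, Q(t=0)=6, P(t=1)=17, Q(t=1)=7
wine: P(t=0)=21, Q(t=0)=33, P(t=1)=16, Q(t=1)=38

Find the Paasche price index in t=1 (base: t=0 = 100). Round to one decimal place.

81.6

Paasche price index uses current-period quantities as weights.
ΣP(t=1)·Q(t=1) = 2×96 + 8×38 + 17×7 + 16×38 = 192 + 304 + 119 + 608 = 1223
ΣP(t=0)·Q(t=1) = 3×96 + 7×38 + 21×7 + 21×38 = 288 + 266 + 147 + 798 = 1499
Index = 1223 / 1499 × 100 = 81.5877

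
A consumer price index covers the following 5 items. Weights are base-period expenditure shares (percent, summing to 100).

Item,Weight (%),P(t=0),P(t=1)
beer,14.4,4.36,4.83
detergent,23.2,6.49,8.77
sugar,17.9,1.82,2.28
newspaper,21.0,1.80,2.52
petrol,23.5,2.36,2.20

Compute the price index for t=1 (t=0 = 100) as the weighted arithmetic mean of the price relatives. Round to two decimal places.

121.03

beer: 14.4 × (4.83/4.36) = 14.4 × 1.107798 = 15.9523
detergent: 23.2 × (8.77/6.49) = 23.2 × 1.351310 = 31.3504
sugar: 17.9 × (2.28/1.82) = 17.9 × 1.252747 = 22.4242
newspaper: 21.0 × (2.52/1.80) = 21.0 × 1.400000 = 29.4000
petrol: 23.5 × (2.20/2.36) = 23.5 × 0.932203 = 21.9068
Index = Σ wᵢ·(p₁ᵢ/p₀ᵢ) = 15.9523 + 31.3504 + 22.4242 + 29.4000 + 21.9068 = 121.0336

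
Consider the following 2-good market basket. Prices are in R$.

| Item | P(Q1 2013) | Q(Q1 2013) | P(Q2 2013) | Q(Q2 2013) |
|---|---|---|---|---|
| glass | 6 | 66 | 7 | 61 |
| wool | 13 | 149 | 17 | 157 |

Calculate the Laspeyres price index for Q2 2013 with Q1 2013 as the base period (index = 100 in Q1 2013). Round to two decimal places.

128.38

Laspeyres price index uses base-period quantities as weights.
ΣP(Q2 2013)·Q(Q1 2013) = 7×66 + 17×149 = 462 + 2533 = 2995
ΣP(Q1 2013)·Q(Q1 2013) = 6×66 + 13×149 = 396 + 1937 = 2333
Index = 2995 / 2333 × 100 = 128.3755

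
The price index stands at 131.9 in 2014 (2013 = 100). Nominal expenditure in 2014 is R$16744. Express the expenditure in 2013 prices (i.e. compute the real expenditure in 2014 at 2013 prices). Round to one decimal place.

12694.5

Real = Nominal ÷ (Index/100) = 16744 ÷ (131.9/100)
     = 16744 ÷ 1.319 = 12694.4655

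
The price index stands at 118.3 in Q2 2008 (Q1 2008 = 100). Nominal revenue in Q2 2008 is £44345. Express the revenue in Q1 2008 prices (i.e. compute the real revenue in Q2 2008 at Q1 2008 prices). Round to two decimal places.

37485.21

Real = Nominal ÷ (Index/100) = 44345 ÷ (118.3/100)
     = 44345 ÷ 1.183 = 37485.2071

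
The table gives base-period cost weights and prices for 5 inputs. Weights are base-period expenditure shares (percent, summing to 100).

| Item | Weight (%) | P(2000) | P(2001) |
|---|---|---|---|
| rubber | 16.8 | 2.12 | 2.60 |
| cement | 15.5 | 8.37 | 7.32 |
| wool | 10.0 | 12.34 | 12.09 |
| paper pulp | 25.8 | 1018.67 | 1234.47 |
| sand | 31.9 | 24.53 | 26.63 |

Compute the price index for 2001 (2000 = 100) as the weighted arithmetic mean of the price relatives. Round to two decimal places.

rubber: 16.8 × (2.60/2.12) = 16.8 × 1.226415 = 20.6038
cement: 15.5 × (7.32/8.37) = 15.5 × 0.874552 = 13.5556
wool: 10.0 × (12.09/12.34) = 10.0 × 0.979741 = 9.7974
paper pulp: 25.8 × (1234.47/1018.67) = 25.8 × 1.211845 = 31.2656
sand: 31.9 × (26.63/24.53) = 31.9 × 1.085609 = 34.6309
Index = Σ wᵢ·(p₁ᵢ/p₀ᵢ) = 20.6038 + 13.5556 + 9.7974 + 31.2656 + 34.6309 = 109.8533

109.85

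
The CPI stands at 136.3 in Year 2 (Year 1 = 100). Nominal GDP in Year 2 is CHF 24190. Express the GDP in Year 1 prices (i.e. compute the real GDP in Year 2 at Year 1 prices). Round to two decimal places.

17747.62

Real = Nominal ÷ (Index/100) = 24190 ÷ (136.3/100)
     = 24190 ÷ 1.363 = 17747.6156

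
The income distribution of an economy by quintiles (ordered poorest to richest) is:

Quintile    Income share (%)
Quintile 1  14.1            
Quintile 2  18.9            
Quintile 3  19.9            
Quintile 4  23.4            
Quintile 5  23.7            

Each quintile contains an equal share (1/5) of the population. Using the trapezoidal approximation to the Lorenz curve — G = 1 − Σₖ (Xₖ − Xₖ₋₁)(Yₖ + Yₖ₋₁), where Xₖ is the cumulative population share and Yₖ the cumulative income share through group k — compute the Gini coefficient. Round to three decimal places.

Cumulative income shares Yₖ: 0.1410, 0.3300, 0.5290, 0.7630, 1.0000
Σ (Xₖ−Xₖ₋₁)(Yₖ+Yₖ₋₁) = (1/5)(0.1410+0.0000) + (1/5)(0.3300+0.1410) + (1/5)(0.5290+0.3300) + (1/5)(0.7630+0.5290) + (1/5)(1.0000+0.7630)
  = 0.0282 + 0.0942 + 0.1718 + 0.2584 + 0.3526 = 0.9052
G = 1 − 0.9052 = 0.0948

0.095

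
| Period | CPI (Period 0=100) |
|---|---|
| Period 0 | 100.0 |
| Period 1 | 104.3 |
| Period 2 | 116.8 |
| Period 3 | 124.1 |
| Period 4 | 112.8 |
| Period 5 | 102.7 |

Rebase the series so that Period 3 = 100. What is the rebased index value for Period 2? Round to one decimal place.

94.1

Rebased(Period 2) = 116.8 / 124.1 × 100 = 94.1176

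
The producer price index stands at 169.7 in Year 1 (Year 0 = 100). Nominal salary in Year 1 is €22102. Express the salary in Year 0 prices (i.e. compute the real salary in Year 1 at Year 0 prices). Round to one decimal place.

Real = Nominal ÷ (Index/100) = 22102 ÷ (169.7/100)
     = 22102 ÷ 1.697 = 13024.1603

13024.2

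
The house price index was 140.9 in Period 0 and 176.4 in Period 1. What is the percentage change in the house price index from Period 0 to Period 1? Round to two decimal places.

Change = (176.4 − 140.9) / 140.9 × 100
       = 35.5 / 140.9 × 100 = 25.1952%

25.20%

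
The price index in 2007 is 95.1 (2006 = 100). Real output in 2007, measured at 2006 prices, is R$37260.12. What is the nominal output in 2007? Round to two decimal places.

35434.37

Nominal = Real × (Index/100) = 37260.12 × (95.1/100)
        = 37260.12 × 0.951 = 35434.3741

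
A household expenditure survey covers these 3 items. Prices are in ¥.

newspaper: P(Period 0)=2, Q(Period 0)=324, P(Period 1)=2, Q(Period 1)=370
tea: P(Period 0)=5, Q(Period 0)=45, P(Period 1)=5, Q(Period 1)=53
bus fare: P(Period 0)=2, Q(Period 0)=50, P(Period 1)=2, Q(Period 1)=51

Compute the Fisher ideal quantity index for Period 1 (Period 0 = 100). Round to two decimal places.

113.77

Laspeyres component (base-period weights):
ΣP(Period 0)Q(Period 1) = 2×370 + 5×53 + 2×51 = 740 + 265 + 102 = 1107
ΣP(Period 0)Q(Period 0) = 2×324 + 5×45 + 2×50 = 648 + 225 + 100 = 973
L = 1107 / 973 × 100 = 113.7718
Paasche component (current-period weights):
ΣP(Period 1)Q(Period 1) = 2×370 + 5×53 + 2×51 = 740 + 265 + 102 = 1107
ΣP(Period 1)Q(Period 0) = 2×324 + 5×45 + 2×50 = 648 + 225 + 100 = 973
P = 1107 / 973 × 100 = 113.7718
Fisher = √(L × P) = √(113.7718 × 113.7718) = 113.7718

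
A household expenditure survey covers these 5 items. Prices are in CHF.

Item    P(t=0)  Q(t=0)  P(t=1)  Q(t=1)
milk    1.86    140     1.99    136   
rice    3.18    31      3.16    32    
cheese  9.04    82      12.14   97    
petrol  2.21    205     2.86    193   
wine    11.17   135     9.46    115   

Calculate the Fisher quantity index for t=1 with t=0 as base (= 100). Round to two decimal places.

Laspeyres component (base-period weights):
ΣP(t=0)Q(t=1) = 1.86×136 + 3.18×32 + 9.04×97 + 2.21×193 + 11.17×115 = 252.96 + 101.76 + 876.88 + 426.53 + 1284.55 = 2942.68
ΣP(t=0)Q(t=0) = 1.86×140 + 3.18×31 + 9.04×82 + 2.21×205 + 11.17×135 = 260.4 + 98.58 + 741.28 + 453.05 + 1507.95 = 3061.26
L = 2942.68 / 3061.26 × 100 = 96.1264
Paasche component (current-period weights):
ΣP(t=1)Q(t=1) = 1.99×136 + 3.16×32 + 12.14×97 + 2.86×193 + 9.46×115 = 270.64 + 101.12 + 1177.58 + 551.98 + 1087.9 = 3189.22
ΣP(t=1)Q(t=0) = 1.99×140 + 3.16×31 + 12.14×82 + 2.86×205 + 9.46×135 = 278.6 + 97.96 + 995.48 + 586.3 + 1277.1 = 3235.44
P = 3189.22 / 3235.44 × 100 = 98.5714
Fisher = √(L × P) = √(96.1264 × 98.5714) = 97.3413

97.34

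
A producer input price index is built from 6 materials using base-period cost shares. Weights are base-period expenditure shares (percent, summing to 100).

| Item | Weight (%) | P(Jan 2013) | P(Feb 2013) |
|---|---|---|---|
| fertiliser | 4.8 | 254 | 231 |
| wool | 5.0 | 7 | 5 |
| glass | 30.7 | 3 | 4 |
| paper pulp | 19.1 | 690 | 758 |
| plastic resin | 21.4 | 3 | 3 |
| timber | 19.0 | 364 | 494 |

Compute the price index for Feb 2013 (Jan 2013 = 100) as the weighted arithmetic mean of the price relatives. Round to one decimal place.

117.0

fertiliser: 4.8 × (231/254) = 4.8 × 0.909449 = 4.3654
wool: 5.0 × (5/7) = 5.0 × 0.714286 = 3.5714
glass: 30.7 × (4/3) = 30.7 × 1.333333 = 40.9333
paper pulp: 19.1 × (758/690) = 19.1 × 1.098551 = 20.9823
plastic resin: 21.4 × (3/3) = 21.4 × 1.000000 = 21.4000
timber: 19.0 × (494/364) = 19.0 × 1.357143 = 25.7857
Index = Σ wᵢ·(p₁ᵢ/p₀ᵢ) = 4.3654 + 3.5714 + 40.9333 + 20.9823 + 21.4000 + 25.7857 = 117.0381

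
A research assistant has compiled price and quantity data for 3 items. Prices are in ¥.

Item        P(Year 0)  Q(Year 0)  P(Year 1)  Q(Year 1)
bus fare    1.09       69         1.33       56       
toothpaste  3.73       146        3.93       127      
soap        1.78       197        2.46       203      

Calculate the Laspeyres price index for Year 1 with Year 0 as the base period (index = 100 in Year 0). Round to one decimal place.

Laspeyres price index uses base-period quantities as weights.
ΣP(Year 1)·Q(Year 0) = 1.33×69 + 3.93×146 + 2.46×197 = 91.77 + 573.78 + 484.62 = 1150.17
ΣP(Year 0)·Q(Year 0) = 1.09×69 + 3.73×146 + 1.78×197 = 75.21 + 544.58 + 350.66 = 970.45
Index = 1150.17 / 970.45 × 100 = 118.5192

118.5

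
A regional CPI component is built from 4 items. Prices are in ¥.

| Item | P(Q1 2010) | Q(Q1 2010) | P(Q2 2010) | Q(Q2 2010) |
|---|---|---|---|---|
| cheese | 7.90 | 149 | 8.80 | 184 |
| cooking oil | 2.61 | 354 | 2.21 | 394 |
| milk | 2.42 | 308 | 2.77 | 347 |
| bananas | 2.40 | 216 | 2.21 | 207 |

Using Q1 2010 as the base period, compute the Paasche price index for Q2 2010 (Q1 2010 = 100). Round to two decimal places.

102.36

Paasche price index uses current-period quantities as weights.
ΣP(Q2 2010)·Q(Q2 2010) = 8.80×184 + 2.21×394 + 2.77×347 + 2.21×207 = 1619.2 + 870.74 + 961.19 + 457.47 = 3908.6
ΣP(Q1 2010)·Q(Q2 2010) = 7.90×184 + 2.61×394 + 2.42×347 + 2.40×207 = 1453.6 + 1028.34 + 839.74 + 496.8 = 3818.48
Index = 3908.6 / 3818.48 × 100 = 102.3601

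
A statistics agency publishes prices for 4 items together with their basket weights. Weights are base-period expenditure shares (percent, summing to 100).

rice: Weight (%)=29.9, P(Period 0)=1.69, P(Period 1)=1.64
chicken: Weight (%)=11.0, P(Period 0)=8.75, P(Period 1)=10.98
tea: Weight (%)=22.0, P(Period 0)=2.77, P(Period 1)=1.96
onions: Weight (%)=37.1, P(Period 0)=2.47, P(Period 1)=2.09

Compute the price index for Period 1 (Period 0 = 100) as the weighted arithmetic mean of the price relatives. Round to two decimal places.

89.78

rice: 29.9 × (1.64/1.69) = 29.9 × 0.970414 = 29.0154
chicken: 11.0 × (10.98/8.75) = 11.0 × 1.254857 = 13.8034
tea: 22.0 × (1.96/2.77) = 22.0 × 0.707581 = 15.5668
onions: 37.1 × (2.09/2.47) = 37.1 × 0.846154 = 31.3923
Index = Σ wᵢ·(p₁ᵢ/p₀ᵢ) = 29.0154 + 13.8034 + 15.5668 + 31.3923 = 89.7779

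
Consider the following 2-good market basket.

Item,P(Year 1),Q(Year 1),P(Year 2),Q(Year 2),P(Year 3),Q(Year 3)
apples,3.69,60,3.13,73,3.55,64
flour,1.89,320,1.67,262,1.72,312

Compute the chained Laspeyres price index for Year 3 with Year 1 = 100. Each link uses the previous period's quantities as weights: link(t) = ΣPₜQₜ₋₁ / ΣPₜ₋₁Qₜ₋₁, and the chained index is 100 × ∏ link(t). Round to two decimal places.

Link Year 1→Year 2:
ΣP(Year 2)Q(Year 1) = 3.13×60 + 1.67×320 = 187.8 + 534.4 = 722.2
ΣP(Year 1)Q(Year 1) = 3.69×60 + 1.89×320 = 221.4 + 604.8 = 826.2
link = 722.2/826.2 = 0.874122
Link Year 2→Year 3:
ΣP(Year 3)Q(Year 2) = 3.55×73 + 1.72×262 = 259.15 + 450.64 = 709.79
ΣP(Year 2)Q(Year 2) = 3.13×73 + 1.67×262 = 228.49 + 437.54 = 666.03
link = 709.79/666.03 = 1.065703
Chained index = 100 × 0.874122 × 1.065703 = 93.1555

93.16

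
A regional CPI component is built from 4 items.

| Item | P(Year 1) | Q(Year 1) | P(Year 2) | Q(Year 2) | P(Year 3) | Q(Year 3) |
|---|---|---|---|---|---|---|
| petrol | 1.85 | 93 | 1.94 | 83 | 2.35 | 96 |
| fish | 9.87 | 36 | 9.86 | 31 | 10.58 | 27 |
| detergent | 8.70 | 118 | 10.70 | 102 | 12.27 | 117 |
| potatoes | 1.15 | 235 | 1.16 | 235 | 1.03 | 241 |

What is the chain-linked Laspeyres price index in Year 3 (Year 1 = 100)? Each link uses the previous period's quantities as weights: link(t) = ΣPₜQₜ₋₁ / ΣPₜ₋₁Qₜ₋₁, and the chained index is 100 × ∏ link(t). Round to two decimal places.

Link Year 1→Year 2:
ΣP(Year 2)Q(Year 1) = 1.94×93 + 9.86×36 + 10.70×118 + 1.16×235 = 180.42 + 354.96 + 1262.6 + 272.6 = 2070.58
ΣP(Year 1)Q(Year 1) = 1.85×93 + 9.87×36 + 8.70×118 + 1.15×235 = 172.05 + 355.32 + 1026.6 + 270.25 = 1824.22
link = 2070.58/1824.22 = 1.135050
Link Year 2→Year 3:
ΣP(Year 3)Q(Year 2) = 2.35×83 + 10.58×31 + 12.27×102 + 1.03×235 = 195.05 + 327.98 + 1251.54 + 242.05 = 2016.62
ΣP(Year 2)Q(Year 2) = 1.94×83 + 9.86×31 + 10.70×102 + 1.16×235 = 161.02 + 305.66 + 1091.4 + 272.6 = 1830.68
link = 2016.62/1830.68 = 1.101569
Chained index = 100 × 1.135050 × 1.101569 = 125.0335

125.03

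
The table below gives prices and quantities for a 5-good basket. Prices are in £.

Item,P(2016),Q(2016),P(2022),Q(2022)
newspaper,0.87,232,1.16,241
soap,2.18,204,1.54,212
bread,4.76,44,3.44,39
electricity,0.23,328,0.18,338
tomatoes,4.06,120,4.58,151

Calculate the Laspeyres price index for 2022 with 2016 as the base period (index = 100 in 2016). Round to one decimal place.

94.7

Laspeyres price index uses base-period quantities as weights.
ΣP(2022)·Q(2016) = 1.16×232 + 1.54×204 + 3.44×44 + 0.18×328 + 4.58×120 = 269.12 + 314.16 + 151.36 + 59.04 + 549.6 = 1343.28
ΣP(2016)·Q(2016) = 0.87×232 + 2.18×204 + 4.76×44 + 0.23×328 + 4.06×120 = 201.84 + 444.72 + 209.44 + 75.44 + 487.2 = 1418.64
Index = 1343.28 / 1418.64 × 100 = 94.6879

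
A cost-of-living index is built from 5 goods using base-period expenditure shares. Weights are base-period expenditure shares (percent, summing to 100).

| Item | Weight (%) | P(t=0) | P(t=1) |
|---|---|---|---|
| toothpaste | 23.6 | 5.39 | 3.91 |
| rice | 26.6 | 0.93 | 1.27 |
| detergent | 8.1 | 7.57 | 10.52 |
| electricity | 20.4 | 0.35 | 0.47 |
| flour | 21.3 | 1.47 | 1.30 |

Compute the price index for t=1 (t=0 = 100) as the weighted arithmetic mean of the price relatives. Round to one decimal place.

110.9

toothpaste: 23.6 × (3.91/5.39) = 23.6 × 0.725417 = 17.1199
rice: 26.6 × (1.27/0.93) = 26.6 × 1.365591 = 36.3247
detergent: 8.1 × (10.52/7.57) = 8.1 × 1.389696 = 11.2565
electricity: 20.4 × (0.47/0.35) = 20.4 × 1.342857 = 27.3943
flour: 21.3 × (1.30/1.47) = 21.3 × 0.884354 = 18.8367
Index = Σ wᵢ·(p₁ᵢ/p₀ᵢ) = 17.1199 + 36.3247 + 11.2565 + 27.3943 + 18.8367 = 110.9321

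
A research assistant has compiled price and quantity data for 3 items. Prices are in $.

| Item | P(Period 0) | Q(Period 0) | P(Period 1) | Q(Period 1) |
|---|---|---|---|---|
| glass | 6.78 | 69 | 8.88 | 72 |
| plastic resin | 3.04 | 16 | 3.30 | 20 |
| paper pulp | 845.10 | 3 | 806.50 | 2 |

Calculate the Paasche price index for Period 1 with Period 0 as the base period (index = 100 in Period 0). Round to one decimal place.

Paasche price index uses current-period quantities as weights.
ΣP(Period 1)·Q(Period 1) = 8.88×72 + 3.30×20 + 806.50×2 = 639.36 + 66 + 1613 = 2318.36
ΣP(Period 0)·Q(Period 1) = 6.78×72 + 3.04×20 + 845.10×2 = 488.16 + 60.8 + 1690.2 = 2239.16
Index = 2318.36 / 2239.16 × 100 = 103.5370

103.5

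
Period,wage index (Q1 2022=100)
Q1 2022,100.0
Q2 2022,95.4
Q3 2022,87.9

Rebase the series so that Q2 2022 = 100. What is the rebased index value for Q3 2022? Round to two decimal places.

Rebased(Q3 2022) = 87.9 / 95.4 × 100 = 92.1384

92.14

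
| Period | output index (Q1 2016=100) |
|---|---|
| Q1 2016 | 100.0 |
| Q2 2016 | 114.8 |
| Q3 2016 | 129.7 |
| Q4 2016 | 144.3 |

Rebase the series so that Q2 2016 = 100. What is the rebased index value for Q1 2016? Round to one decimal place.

Rebased(Q1 2016) = 100.0 / 114.8 × 100 = 87.1080

87.1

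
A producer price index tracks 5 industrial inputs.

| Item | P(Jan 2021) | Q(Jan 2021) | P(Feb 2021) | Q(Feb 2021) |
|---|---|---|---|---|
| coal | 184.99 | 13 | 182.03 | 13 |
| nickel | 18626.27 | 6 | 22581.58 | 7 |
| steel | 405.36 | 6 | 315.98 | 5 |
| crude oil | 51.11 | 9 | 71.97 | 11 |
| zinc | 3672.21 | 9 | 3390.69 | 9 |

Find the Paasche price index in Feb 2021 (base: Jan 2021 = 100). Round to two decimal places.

Paasche price index uses current-period quantities as weights.
ΣP(Feb 2021)·Q(Feb 2021) = 182.03×13 + 22581.58×7 + 315.98×5 + 71.97×11 + 3390.69×9 = 2366.39 + 158071.06 + 1579.9 + 791.67 + 30516.21 = 193325.23
ΣP(Jan 2021)·Q(Feb 2021) = 184.99×13 + 18626.27×7 + 405.36×5 + 51.11×11 + 3672.21×9 = 2404.87 + 130383.89 + 2026.8 + 562.21 + 33049.89 = 168427.66
Index = 193325.23 / 168427.66 × 100 = 114.7824

114.78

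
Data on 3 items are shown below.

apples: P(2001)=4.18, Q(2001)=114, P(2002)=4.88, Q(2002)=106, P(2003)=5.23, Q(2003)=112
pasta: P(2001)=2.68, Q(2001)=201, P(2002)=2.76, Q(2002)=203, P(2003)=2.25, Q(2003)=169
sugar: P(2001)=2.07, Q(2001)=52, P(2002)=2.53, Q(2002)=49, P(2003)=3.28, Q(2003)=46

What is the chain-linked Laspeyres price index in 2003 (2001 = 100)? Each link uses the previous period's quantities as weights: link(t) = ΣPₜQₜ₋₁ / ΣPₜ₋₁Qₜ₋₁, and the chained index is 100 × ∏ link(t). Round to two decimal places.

107.94

Link 2001→2002:
ΣP(2002)Q(2001) = 4.88×114 + 2.76×201 + 2.53×52 = 556.32 + 554.76 + 131.56 = 1242.64
ΣP(2001)Q(2001) = 4.18×114 + 2.68×201 + 2.07×52 = 476.52 + 538.68 + 107.64 = 1122.84
link = 1242.64/1122.84 = 1.106694
Link 2002→2003:
ΣP(2003)Q(2002) = 5.23×106 + 2.25×203 + 3.28×49 = 554.38 + 456.75 + 160.72 = 1171.85
ΣP(2002)Q(2002) = 4.88×106 + 2.76×203 + 2.53×49 = 517.28 + 560.28 + 123.97 = 1201.53
link = 1171.85/1201.53 = 0.975298
Chained index = 100 × 1.106694 × 0.975298 = 107.9356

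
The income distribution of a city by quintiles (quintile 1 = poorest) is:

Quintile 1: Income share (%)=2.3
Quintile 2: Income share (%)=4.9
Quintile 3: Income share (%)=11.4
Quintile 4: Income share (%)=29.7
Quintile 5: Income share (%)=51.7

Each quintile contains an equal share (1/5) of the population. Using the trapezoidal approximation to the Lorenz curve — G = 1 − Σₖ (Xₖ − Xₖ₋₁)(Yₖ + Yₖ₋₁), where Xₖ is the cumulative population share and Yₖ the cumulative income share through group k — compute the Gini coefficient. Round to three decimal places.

0.494

Cumulative income shares Yₖ: 0.0230, 0.0720, 0.1860, 0.4830, 1.0000
Σ (Xₖ−Xₖ₋₁)(Yₖ+Yₖ₋₁) = (1/5)(0.0230+0.0000) + (1/5)(0.0720+0.0230) + (1/5)(0.1860+0.0720) + (1/5)(0.4830+0.1860) + (1/5)(1.0000+0.4830)
  = 0.0046 + 0.0190 + 0.0516 + 0.1338 + 0.2966 = 0.5056
G = 1 − 0.5056 = 0.4944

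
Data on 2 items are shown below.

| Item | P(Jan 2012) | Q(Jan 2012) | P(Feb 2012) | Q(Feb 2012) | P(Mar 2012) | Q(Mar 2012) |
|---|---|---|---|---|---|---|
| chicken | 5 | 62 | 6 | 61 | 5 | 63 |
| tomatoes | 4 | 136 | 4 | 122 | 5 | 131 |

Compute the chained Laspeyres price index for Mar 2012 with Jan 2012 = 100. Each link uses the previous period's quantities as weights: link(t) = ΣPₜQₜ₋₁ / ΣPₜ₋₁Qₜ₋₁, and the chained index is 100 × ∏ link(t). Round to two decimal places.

114.92

Link Jan 2012→Feb 2012:
ΣP(Feb 2012)Q(Jan 2012) = 6×62 + 4×136 = 372 + 544 = 916
ΣP(Jan 2012)Q(Jan 2012) = 5×62 + 4×136 = 310 + 544 = 854
link = 916/854 = 1.072600
Link Feb 2012→Mar 2012:
ΣP(Mar 2012)Q(Feb 2012) = 5×61 + 5×122 = 305 + 610 = 915
ΣP(Feb 2012)Q(Feb 2012) = 6×61 + 4×122 = 366 + 488 = 854
link = 915/854 = 1.071429
Chained index = 100 × 1.072600 × 1.071429 = 114.9214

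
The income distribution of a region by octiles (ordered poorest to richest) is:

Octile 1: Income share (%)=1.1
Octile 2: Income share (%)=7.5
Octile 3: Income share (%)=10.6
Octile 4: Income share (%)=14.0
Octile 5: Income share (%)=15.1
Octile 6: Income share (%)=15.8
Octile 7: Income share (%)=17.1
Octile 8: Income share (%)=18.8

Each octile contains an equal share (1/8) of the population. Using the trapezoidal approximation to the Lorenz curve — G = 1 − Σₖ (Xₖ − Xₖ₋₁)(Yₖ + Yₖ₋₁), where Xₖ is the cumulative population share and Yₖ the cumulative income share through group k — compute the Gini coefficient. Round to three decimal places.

Cumulative income shares Yₖ: 0.0110, 0.0860, 0.1920, 0.3320, 0.4830, 0.6410, 0.8120, 1.0000
Σ (Xₖ−Xₖ₋₁)(Yₖ+Yₖ₋₁) = (1/8)(0.0110+0.0000) + (1/8)(0.0860+0.0110) + (1/8)(0.1920+0.0860) + (1/8)(0.3320+0.1920) + (1/8)(0.4830+0.3320) + (1/8)(0.6410+0.4830) + (1/8)(0.8120+0.6410) + (1/8)(1.0000+0.8120)
  = 0.0014 + 0.0121 + 0.0348 + 0.0655 + 0.1019 + 0.1405 + 0.1816 + 0.2265 = 0.7642
G = 1 − 0.7642 = 0.2358

0.236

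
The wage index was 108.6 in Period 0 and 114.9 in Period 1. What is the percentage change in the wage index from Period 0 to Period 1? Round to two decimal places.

5.80%

Change = (114.9 − 108.6) / 108.6 × 100
       = 6.3 / 108.6 × 100 = 5.8011%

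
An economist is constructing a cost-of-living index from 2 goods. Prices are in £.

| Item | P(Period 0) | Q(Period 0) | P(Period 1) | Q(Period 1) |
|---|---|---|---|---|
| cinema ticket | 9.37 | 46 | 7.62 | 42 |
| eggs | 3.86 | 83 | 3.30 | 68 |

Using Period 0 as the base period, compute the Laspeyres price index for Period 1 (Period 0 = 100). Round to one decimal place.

Laspeyres price index uses base-period quantities as weights.
ΣP(Period 1)·Q(Period 0) = 7.62×46 + 3.30×83 = 350.52 + 273.9 = 624.42
ΣP(Period 0)·Q(Period 0) = 9.37×46 + 3.86×83 = 431.02 + 320.38 = 751.4
Index = 624.42 / 751.4 × 100 = 83.1009

83.1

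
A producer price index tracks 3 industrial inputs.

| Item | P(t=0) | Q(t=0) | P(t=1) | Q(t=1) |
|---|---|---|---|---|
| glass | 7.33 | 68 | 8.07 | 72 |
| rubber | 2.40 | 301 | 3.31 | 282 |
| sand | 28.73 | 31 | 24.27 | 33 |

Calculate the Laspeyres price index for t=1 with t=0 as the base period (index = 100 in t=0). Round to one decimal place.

Laspeyres price index uses base-period quantities as weights.
ΣP(t=1)·Q(t=0) = 8.07×68 + 3.31×301 + 24.27×31 = 548.76 + 996.31 + 752.37 = 2297.44
ΣP(t=0)·Q(t=0) = 7.33×68 + 2.40×301 + 28.73×31 = 498.44 + 722.4 + 890.63 = 2111.47
Index = 2297.44 / 2111.47 × 100 = 108.8076

108.8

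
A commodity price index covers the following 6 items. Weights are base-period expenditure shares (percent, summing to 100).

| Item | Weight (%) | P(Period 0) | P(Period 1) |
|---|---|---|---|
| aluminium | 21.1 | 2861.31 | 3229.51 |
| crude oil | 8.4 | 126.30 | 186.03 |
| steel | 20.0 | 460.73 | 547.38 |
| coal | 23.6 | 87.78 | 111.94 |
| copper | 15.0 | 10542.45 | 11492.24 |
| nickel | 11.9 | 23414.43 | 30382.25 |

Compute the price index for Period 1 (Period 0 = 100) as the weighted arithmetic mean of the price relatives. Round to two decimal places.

aluminium: 21.1 × (3229.51/2861.31) = 21.1 × 1.128682 = 23.8152
crude oil: 8.4 × (186.03/126.30) = 8.4 × 1.472922 = 12.3725
steel: 20.0 × (547.38/460.73) = 20.0 × 1.188071 = 23.7614
coal: 23.6 × (111.94/87.78) = 23.6 × 1.275234 = 30.0955
copper: 15.0 × (11492.24/10542.45) = 15.0 × 1.090092 = 16.3514
nickel: 11.9 × (30382.25/23414.43) = 11.9 × 1.297587 = 15.4413
Index = Σ wᵢ·(p₁ᵢ/p₀ᵢ) = 23.8152 + 12.3725 + 23.7614 + 30.0955 + 16.3514 + 15.4413 = 121.8373

121.84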